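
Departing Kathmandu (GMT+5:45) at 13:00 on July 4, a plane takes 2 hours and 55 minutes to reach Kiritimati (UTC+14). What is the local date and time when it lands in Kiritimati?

Kiritimati is 8:15 ahead of Kathmandu.
After 2 hours 55 minutes it is 15:55 in Kathmandu.
Shift by the zone difference: 15:55 + 8:15 = 00:10 on Jul 5 in Kiritimati.

00:10 on Jul 5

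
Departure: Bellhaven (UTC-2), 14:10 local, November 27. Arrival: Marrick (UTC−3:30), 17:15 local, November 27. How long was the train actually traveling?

4 hours 35 minutes

Departure in UTC: 14:10 + 2:00 = 16:10 on Nov 27.
Arrival in UTC: 17:15 + 3:30 = 20:45 on Nov 27.
Elapsed = 20:45 − 16:10 = 4 hours 35 minutes.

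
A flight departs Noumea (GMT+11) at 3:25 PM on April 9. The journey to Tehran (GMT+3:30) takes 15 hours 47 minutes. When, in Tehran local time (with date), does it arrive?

11:42 PM on Apr 9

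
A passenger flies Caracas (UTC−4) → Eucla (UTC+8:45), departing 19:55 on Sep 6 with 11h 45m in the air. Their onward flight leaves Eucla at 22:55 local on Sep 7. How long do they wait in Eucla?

2 hours 30 minutes

Convert departure to UTC: 19:55 + 4:00 = 23:55 UTC on Sep 6.
Add 11 hours 45 minutes flight time → 11:40 UTC (Sep 7).
Eucla is UTC+8:45, so local arrival = 11:40 + 8:45 = 20:25 on Sep 7.
Layover = 22:55 − 20:25 = 2 hours 30 minutes.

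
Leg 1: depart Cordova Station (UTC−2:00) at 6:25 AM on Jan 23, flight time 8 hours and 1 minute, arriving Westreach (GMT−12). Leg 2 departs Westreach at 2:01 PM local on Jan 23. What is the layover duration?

Convert departure to UTC: 6:25 AM + 2:00 = 8:25 AM UTC on Jan 23.
Add 8 hours 1 minute flight time → 4:26 PM UTC.
Westreach is UTC−12:00, so local arrival = 4:26 PM − 12:00 = 4:26 AM on Jan 23.
Layover = 2:01 PM − 4:26 AM = 9 hours 35 minutes.

9 hours 35 minutes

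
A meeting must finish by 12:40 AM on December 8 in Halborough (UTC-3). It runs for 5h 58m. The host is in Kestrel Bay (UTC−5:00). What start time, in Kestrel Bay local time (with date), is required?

Target end time in UTC: 12:40 AM + 3:00 = 3:40 AM on Dec 8.
Subtract 5 hours 58 minutes → start 9:42 PM UTC on Dec 7.
Kestrel Bay is UTC−5:00: 9:42 PM − 5:00 = 4:42 PM on Dec 7.

4:42 PM on December 7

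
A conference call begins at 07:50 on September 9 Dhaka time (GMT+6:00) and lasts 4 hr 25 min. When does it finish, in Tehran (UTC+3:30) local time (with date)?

09:45 on Sep 9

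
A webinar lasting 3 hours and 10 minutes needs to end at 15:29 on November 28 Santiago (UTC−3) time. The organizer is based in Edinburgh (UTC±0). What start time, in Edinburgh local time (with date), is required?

15:19 on Nov 28

Target end time in UTC: 15:29 + 3:00 = 18:29 on Nov 28.
Subtract 3 hours 10 minutes → start 15:19 UTC on Nov 28.
Edinburgh is UTC+0, so start is 15:19 on Nov 28.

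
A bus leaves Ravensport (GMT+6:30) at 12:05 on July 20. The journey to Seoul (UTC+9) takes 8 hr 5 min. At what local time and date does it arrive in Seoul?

22:40 on Jul 20

Convert departure to UTC: 12:05 − 6:30 = 05:35 UTC on Jul 20.
Add 8 hours 5 minutes travel time → 13:40 UTC.
Seoul is UTC+9:00, so local arrival = 13:40 + 9:00 = 22:40 on Jul 20.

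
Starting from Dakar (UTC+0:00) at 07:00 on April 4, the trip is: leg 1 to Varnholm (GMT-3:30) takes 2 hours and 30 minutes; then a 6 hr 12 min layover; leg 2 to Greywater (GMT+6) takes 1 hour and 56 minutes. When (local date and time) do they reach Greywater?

23:38 on April 4

Dakar is at UTC+0, so departure is already 07:00 UTC on Apr 4.
Add 2 hours and 30 minutes leg 1 → 09:30 UTC.
Add 6 hours 12 minutes layover in Varnholm → 15:42 UTC.
Add 1 hour 56 minutes leg 2 → 17:38 UTC.
Greywater is UTC+6:00, so local arrival = 17:38 + 6:00 = 23:38 on Apr 4.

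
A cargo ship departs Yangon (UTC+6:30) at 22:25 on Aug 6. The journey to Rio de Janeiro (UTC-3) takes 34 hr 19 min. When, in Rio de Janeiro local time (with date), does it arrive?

Rio de Janeiro is 9:30 behind Yangon.
After 34 hours and 19 minutes it is 08:44 (Aug 8) in Yangon.
Shift by the zone difference: 08:44 − 9:30 = 23:14 on Aug 7 in Rio de Janeiro.

23:14 on Aug 7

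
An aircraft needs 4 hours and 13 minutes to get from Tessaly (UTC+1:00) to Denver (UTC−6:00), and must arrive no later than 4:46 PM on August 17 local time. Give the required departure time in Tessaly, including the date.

7:33 PM on August 17

Target arrival in UTC: 4:46 PM + 6:00 = 10:46 PM on Aug 17.
Subtract 4 hours 13 minutes → departure 6:33 PM UTC on Aug 17.
Tessaly is UTC+1:00: 6:33 PM + 1:00 = 7:33 PM on Aug 17.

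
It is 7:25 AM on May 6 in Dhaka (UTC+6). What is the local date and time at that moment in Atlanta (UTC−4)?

9:25 PM on May 5

In UTC: 7:25 AM − 6:00 = 1:25 AM on May 6.
Atlanta is UTC−4:00: 1:25 AM − 4:00 = 9:25 PM on May 5.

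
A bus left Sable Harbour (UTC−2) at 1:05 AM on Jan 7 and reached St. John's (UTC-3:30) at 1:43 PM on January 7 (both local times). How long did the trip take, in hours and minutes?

Departure in UTC: 1:05 AM + 2:00 = 3:05 AM on Jan 7.
Arrival in UTC: 1:43 PM + 3:30 = 5:13 PM on Jan 7.
Elapsed = 5:13 PM − 3:05 AM = 14 hours 8 minutes.

14 hours 8 minutes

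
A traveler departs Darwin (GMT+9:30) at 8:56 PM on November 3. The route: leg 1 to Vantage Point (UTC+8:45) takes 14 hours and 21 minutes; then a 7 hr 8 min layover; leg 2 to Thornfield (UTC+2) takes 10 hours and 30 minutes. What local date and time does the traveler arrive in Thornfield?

9:25 PM on November 4

Convert departure to UTC: 8:56 PM − 9:30 = 11:26 AM UTC on Nov 3.
Add 14 hours and 21 minutes leg 1 → 1:47 AM UTC (Nov 4).
Add 7 hours 8 minutes layover in Vantage Point → 8:55 AM UTC.
Add 10 hours 30 minutes leg 2 → 7:25 PM UTC.
Thornfield is UTC+2:00, so local arrival = 7:25 PM + 2:00 = 9:25 PM on Nov 4.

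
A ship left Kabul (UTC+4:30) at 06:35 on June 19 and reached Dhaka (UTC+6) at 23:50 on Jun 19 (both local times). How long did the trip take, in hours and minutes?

15 hours 45 minutes

Dhaka is 1:30 ahead of Kabul.
Clock-face elapsed time (ignoring zones) is 17 hours 15 minutes.
Actual elapsed = 17 hours 15 minutes − 1:30 = 15 hours 45 minutes.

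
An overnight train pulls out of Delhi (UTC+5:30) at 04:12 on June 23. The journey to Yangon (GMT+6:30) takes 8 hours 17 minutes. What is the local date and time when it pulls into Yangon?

13:29 on Jun 23

Convert departure to UTC: 04:12 − 5:30 = 22:42 UTC on Jun 22.
Add 8 hours 17 minutes travel time → 06:59 UTC (Jun 23).
Yangon is UTC+6:30, so local arrival = 06:59 + 6:30 = 13:29 on Jun 23.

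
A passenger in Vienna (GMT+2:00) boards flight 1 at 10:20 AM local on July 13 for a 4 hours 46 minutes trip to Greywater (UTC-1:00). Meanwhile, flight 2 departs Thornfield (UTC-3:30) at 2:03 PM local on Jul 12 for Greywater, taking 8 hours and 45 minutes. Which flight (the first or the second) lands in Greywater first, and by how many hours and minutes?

the second, by 10 hours 48 minutes

Flight 1 in UTC: 10:20 AM − 2:00 = 8:20 AM on Jul 13.
+4 hours 46 minutes → arrive 1:06 PM UTC on Jul 13.
Flight 2 in UTC: 2:03 PM + 3:30 = 5:33 PM on Jul 12.
+8 hours 45 minutes → arrive 2:18 AM UTC on Jul 13.
Flight 2 lands earlier by 10 hours 48 minutes.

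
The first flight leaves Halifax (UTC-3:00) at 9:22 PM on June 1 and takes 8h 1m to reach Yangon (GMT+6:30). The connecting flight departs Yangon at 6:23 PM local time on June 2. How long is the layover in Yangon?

3 hours 30 minutes

Convert departure to UTC: 9:22 PM + 3:00 = 12:22 AM UTC on Jun 2.
Add 8 hours and 1 minute flight time → 8:23 AM UTC.
Yangon is UTC+6:30, so local arrival = 8:23 AM + 6:30 = 2:53 PM on Jun 2.
Layover = 6:23 PM − 2:53 PM = 3 hours 30 minutes.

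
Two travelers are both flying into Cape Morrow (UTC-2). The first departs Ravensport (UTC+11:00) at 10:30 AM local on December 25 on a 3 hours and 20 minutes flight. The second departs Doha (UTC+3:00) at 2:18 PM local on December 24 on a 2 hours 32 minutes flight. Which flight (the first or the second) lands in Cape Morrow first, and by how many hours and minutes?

the second, by 13 hours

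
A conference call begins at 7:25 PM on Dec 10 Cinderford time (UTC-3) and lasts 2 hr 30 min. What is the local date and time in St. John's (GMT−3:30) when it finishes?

Convert start to UTC: 7:25 PM + 3:00 = 10:25 PM UTC on Dec 10.
Add 2 hours and 30 minutes duration → 12:55 AM UTC (Dec 11).
St. John's is UTC−3:30, so local end time = 12:55 AM − 3:30 = 9:25 PM on Dec 10.

9:25 PM on December 10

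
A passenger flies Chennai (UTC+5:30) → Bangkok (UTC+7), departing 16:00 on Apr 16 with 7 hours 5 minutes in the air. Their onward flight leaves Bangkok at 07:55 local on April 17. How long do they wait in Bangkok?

7 hours 20 minutes

Convert departure to UTC: 16:00 − 5:30 = 10:30 UTC on Apr 16.
Add 7 hours and 5 minutes flight time → 17:35 UTC.
Bangkok is UTC+7:00, so local arrival = 17:35 + 7:00 = 00:35 on Apr 17.
Layover = 07:55 − 00:35 = 7 hours 20 minutes.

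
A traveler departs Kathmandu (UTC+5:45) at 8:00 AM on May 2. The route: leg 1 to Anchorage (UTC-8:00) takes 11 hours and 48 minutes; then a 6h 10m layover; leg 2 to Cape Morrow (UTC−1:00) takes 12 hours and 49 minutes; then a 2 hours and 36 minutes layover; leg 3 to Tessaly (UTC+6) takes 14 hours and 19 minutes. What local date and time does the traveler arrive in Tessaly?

7:57 AM on May 4

Convert departure to UTC: 8:00 AM − 5:45 = 2:15 AM UTC on May 2.
Add 11 hours and 48 minutes leg 1 → 2:03 PM UTC.
Add 6 hours and 10 minutes layover in Anchorage → 8:13 PM UTC.
Add 12 hours and 49 minutes leg 2 → 9:02 AM UTC (May 3).
Add 2 hours and 36 minutes layover in Cape Morrow → 11:38 AM UTC.
Add 14 hours and 19 minutes leg 3 → 1:57 AM UTC (May 4).
Tessaly is UTC+6:00, so local arrival = 1:57 AM + 6:00 = 7:57 AM on May 4.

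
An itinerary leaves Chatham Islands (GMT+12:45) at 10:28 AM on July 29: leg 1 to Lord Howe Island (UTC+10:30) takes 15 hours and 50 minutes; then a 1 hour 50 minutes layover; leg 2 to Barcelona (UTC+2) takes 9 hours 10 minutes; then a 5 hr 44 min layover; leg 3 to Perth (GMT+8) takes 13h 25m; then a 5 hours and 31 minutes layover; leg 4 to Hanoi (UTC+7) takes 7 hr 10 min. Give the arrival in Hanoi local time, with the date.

Convert departure to UTC: 10:28 AM − 12:45 = 9:43 PM UTC on Jul 28.
Add 15 hours and 50 minutes leg 1 → 1:33 PM UTC (Jul 29).
Add 1 hour and 50 minutes layover in Lord Howe Island → 3:23 PM UTC.
Add 9 hours 10 minutes leg 2 → 12:33 AM UTC (Jul 30).
Add 5 hours and 44 minutes layover in Barcelona → 6:17 AM UTC.
Add 13 hours and 25 minutes leg 3 → 7:42 PM UTC.
Add 5 hours and 31 minutes layover in Perth → 1:13 AM UTC (Jul 31).
Add 7 hours 10 minutes leg 4 → 8:23 AM UTC.
Hanoi is UTC+7:00, so local arrival = 8:23 AM + 7:00 = 3:23 PM on Jul 31.

3:23 PM on July 31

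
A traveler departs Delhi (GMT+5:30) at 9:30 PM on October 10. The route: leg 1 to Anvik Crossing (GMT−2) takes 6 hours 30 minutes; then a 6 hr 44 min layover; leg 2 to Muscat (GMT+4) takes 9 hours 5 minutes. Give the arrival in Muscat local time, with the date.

6:19 PM on Oct 11

Convert departure to UTC: 9:30 PM − 5:30 = 4:00 PM UTC on Oct 10.
Add 6 hours and 30 minutes leg 1 → 10:30 PM UTC.
Add 6 hours and 44 minutes layover in Anvik Crossing → 5:14 AM UTC (Oct 11).
Add 9 hours and 5 minutes leg 2 → 2:19 PM UTC.
Muscat is UTC+4:00, so local arrival = 2:19 PM + 4:00 = 6:19 PM on Oct 11.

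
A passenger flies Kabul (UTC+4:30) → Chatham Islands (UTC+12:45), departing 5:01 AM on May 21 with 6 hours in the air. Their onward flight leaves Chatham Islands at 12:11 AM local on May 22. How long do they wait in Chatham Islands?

4 hours 55 minutes

Convert departure to UTC: 5:01 AM − 4:30 = 12:31 AM UTC on May 21.
Add 6 hours flight time → 6:31 AM UTC.
Chatham Islands is UTC+12:45, so local arrival = 6:31 AM + 12:45 = 7:16 PM on May 21.
Layover = 12:11 AM − 7:16 PM (+1 day) = 4 hours 55 minutes.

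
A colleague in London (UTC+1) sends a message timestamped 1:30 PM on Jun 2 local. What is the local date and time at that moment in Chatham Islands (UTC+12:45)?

1:15 AM on June 3

In UTC: 1:30 PM − 1:00 = 12:30 PM on Jun 2.
Chatham Islands is UTC+12:45: 12:30 PM + 12:45 = 1:15 AM on Jun 3.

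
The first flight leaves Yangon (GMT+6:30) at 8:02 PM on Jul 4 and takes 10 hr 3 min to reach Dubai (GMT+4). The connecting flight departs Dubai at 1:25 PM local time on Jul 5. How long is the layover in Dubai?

Convert departure to UTC: 8:02 PM − 6:30 = 1:32 PM UTC on Jul 4.
Add 10 hours 3 minutes flight time → 11:35 PM UTC.
Dubai is UTC+4:00, so local arrival = 11:35 PM + 4:00 = 3:35 AM on Jul 5.
Layover = 1:25 PM − 3:35 AM = 9 hours 50 minutes.

9 hours 50 minutes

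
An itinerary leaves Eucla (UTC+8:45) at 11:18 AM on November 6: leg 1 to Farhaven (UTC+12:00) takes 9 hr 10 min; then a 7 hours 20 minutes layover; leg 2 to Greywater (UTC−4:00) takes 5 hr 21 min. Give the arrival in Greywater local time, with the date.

8:24 PM on November 6

Convert departure to UTC: 11:18 AM − 8:45 = 2:33 AM UTC on Nov 6.
Add 9 hours 10 minutes leg 1 → 11:43 AM UTC.
Add 7 hours 20 minutes layover in Farhaven → 7:03 PM UTC.
Add 5 hours and 21 minutes leg 2 → 12:24 AM UTC (Nov 7).
Greywater is UTC−4:00, so local arrival = 12:24 AM − 4:00 = 8:24 PM on Nov 6.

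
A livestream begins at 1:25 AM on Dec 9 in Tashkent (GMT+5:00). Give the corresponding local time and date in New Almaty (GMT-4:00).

4:25 PM on December 8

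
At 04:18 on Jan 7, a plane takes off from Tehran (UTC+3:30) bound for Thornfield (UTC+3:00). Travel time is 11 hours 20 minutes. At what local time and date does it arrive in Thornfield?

Convert departure to UTC: 04:18 − 3:30 = 00:48 UTC on Jan 7.
Add 11 hours 20 minutes travel time → 12:08 UTC.
Thornfield is UTC+3:00, so local arrival = 12:08 + 3:00 = 15:08 on Jan 7.

15:08 on January 7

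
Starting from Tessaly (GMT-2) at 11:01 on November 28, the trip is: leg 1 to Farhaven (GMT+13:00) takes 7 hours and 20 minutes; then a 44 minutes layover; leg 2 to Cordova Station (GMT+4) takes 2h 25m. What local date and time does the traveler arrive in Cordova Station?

03:30 on November 29

Convert departure to UTC: 11:01 + 2:00 = 13:01 UTC on Nov 28.
Add 7 hours 20 minutes leg 1 → 20:21 UTC.
Add 44 minutes layover in Farhaven → 21:05 UTC.
Add 2 hours 25 minutes leg 2 → 23:30 UTC.
Cordova Station is UTC+4:00, so local arrival = 23:30 + 4:00 = 03:30 on Nov 29.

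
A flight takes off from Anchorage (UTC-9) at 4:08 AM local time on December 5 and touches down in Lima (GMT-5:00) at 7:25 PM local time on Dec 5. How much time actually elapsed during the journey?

Lima is 4:00 ahead of Anchorage.
Clock-face elapsed time (ignoring zones) is 15 hours 17 minutes.
Actual elapsed = 15 hours 17 minutes − 4:00 = 11 hours 17 minutes.

11 hours 17 minutes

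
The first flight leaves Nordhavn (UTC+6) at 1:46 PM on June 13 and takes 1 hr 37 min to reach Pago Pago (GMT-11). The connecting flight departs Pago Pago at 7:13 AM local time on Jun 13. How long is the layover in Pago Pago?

Convert departure to UTC: 1:46 PM − 6:00 = 7:46 AM UTC on Jun 13.
Add 1 hour 37 minutes flight time → 9:23 AM UTC.
Pago Pago is UTC−11:00, so local arrival = 9:23 AM − 11:00 = 10:23 PM on Jun 12.
Layover = 7:13 AM − 10:23 PM (+1 day) = 8 hours 50 minutes.

8 hours 50 minutes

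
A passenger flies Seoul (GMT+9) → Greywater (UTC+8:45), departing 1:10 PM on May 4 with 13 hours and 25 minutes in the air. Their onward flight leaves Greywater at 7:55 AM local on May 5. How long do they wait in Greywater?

5 hours 35 minutes

Convert departure to UTC: 1:10 PM − 9:00 = 4:10 AM UTC on May 4.
Add 13 hours 25 minutes flight time → 5:35 PM UTC.
Greywater is UTC+8:45, so local arrival = 5:35 PM + 8:45 = 2:20 AM on May 5.
Layover = 7:55 AM − 2:20 AM = 5 hours 35 minutes.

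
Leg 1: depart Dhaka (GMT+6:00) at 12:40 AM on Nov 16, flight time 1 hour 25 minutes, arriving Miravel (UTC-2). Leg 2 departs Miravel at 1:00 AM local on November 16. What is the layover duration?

6 hours 55 minutes

Convert departure to UTC: 12:40 AM − 6:00 = 6:40 PM UTC on Nov 15.
Add 1 hour and 25 minutes flight time → 8:05 PM UTC.
Miravel is UTC−2:00, so local arrival = 8:05 PM − 2:00 = 6:05 PM on Nov 15.
Layover = 1:00 AM − 6:05 PM (+1 day) = 6 hours 55 minutes.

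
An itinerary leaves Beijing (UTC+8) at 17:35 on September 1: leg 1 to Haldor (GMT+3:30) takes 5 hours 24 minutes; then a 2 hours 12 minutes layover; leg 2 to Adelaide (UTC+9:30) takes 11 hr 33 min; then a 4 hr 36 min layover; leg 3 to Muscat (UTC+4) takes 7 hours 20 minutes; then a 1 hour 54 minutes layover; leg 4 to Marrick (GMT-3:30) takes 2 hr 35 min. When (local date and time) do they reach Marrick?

17:39 on September 2

Convert departure to UTC: 17:35 − 8:00 = 09:35 UTC on Sep 1.
Add 5 hours 24 minutes leg 1 → 14:59 UTC.
Add 2 hours and 12 minutes layover in Haldor → 17:11 UTC.
Add 11 hours 33 minutes leg 2 → 04:44 UTC (Sep 2).
Add 4 hours and 36 minutes layover in Adelaide → 09:20 UTC.
Add 7 hours 20 minutes leg 3 → 16:40 UTC.
Add 1 hour and 54 minutes layover in Muscat → 18:34 UTC.
Add 2 hours 35 minutes leg 4 → 21:09 UTC.
Marrick is UTC−3:30, so local arrival = 21:09 − 3:30 = 17:39 on Sep 2.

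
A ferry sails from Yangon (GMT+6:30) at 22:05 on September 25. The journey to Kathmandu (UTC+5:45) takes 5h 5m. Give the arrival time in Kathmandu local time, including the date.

02:25 on September 26

Convert departure to UTC: 22:05 − 6:30 = 15:35 UTC on Sep 25.
Add 5 hours and 5 minutes travel time → 20:40 UTC.
Kathmandu is UTC+5:45, so local arrival = 20:40 + 5:45 = 02:25 on Sep 26.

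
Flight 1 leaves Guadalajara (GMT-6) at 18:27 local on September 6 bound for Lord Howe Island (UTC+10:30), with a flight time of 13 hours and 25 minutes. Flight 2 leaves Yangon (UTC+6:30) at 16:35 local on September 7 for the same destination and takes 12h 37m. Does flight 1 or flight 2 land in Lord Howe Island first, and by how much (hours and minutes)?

the first, by 8 hours 50 minutes

Flight 1 in UTC: 18:27 + 6:00 = 00:27 on Sep 7.
+13 hours 25 minutes → arrive 13:52 UTC on Sep 7.
Flight 2 in UTC: 16:35 − 6:30 = 10:05 on Sep 7.
+12 hours and 37 minutes → arrive 22:42 UTC on Sep 7.
Flight 1 lands earlier by 8 hours 50 minutes.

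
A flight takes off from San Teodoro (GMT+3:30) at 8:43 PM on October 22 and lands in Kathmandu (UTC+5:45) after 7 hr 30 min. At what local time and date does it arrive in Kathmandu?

6:28 AM on October 23

Kathmandu is 2:15 ahead of San Teodoro.
After 7 hours and 30 minutes it is 4:13 AM (Oct 23) in San Teodoro.
Shift by the zone difference: 4:13 AM + 2:15 = 6:28 AM on Oct 23 in Kathmandu.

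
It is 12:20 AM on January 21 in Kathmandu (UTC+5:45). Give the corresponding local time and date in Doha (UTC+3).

9:35 PM on Jan 20

Doha is 2:45 behind Kathmandu.
Shift by the zone difference: 12:20 AM − 2:45 = 9:35 PM on Jan 20 in Doha.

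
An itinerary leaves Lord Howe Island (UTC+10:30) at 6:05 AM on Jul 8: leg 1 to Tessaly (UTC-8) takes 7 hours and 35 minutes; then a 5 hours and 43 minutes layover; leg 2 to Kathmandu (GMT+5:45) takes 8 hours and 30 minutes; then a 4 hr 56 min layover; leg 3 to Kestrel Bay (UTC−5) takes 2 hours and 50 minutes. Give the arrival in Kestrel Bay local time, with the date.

8:09 PM on Jul 8

Convert departure to UTC: 6:05 AM − 10:30 = 7:35 PM UTC on Jul 7.
Add 7 hours and 35 minutes leg 1 → 3:10 AM UTC (Jul 8).
Add 5 hours 43 minutes layover in Tessaly → 8:53 AM UTC.
Add 8 hours 30 minutes leg 2 → 5:23 PM UTC.
Add 4 hours 56 minutes layover in Kathmandu → 10:19 PM UTC.
Add 2 hours 50 minutes leg 3 → 1:09 AM UTC (Jul 9).
Kestrel Bay is UTC−5:00, so local arrival = 1:09 AM − 5:00 = 8:09 PM on Jul 8.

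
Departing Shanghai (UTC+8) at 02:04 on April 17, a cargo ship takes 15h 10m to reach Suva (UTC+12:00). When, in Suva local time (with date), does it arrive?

Convert departure to UTC: 02:04 − 8:00 = 18:04 UTC on Apr 16.
Add 15 hours 10 minutes travel time → 09:14 UTC (Apr 17).
Suva is UTC+12:00, so local arrival = 09:14 + 12:00 = 21:14 on Apr 17.

21:14 on April 17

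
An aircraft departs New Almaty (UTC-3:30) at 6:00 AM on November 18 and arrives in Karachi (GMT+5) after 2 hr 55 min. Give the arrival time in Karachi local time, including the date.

5:25 PM on November 18

Convert departure to UTC: 6:00 AM + 3:30 = 9:30 AM UTC on Nov 18.
Add 2 hours 55 minutes travel time → 12:25 PM UTC.
Karachi is UTC+5:00, so local arrival = 12:25 PM + 5:00 = 5:25 PM on Nov 18.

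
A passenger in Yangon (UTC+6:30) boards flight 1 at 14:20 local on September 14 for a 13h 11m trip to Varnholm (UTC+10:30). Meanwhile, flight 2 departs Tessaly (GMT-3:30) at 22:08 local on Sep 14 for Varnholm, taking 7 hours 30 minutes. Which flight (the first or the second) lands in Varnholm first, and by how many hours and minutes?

Flight 1 in UTC: 14:20 − 6:30 = 07:50 on Sep 14.
+13 hours 11 minutes → arrive 21:01 UTC on Sep 14.
Flight 2 in UTC: 22:08 + 3:30 = 01:38 on Sep 15.
+7 hours 30 minutes → arrive 09:08 UTC on Sep 15.
Flight 1 lands earlier by 12 hours 7 minutes.

the first, by 12 hours 7 minutes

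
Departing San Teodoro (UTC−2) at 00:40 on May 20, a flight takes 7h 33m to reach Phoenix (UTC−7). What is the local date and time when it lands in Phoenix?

Phoenix is 5:00 behind San Teodoro.
After 7 hours and 33 minutes it is 08:13 in San Teodoro.
Shift by the zone difference: 08:13 − 5:00 = 03:13 on May 20 in Phoenix.

03:13 on May 20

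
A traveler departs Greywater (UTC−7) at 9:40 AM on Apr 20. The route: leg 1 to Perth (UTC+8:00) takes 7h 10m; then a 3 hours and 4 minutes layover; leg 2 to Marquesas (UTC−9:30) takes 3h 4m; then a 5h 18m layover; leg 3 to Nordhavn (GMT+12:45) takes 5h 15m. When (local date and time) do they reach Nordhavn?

5:16 AM on April 22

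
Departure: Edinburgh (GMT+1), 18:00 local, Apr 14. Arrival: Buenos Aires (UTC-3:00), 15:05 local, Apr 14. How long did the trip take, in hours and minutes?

1 hour 5 minutes

Departure in UTC: 18:00 − 1:00 = 17:00 on Apr 14.
Arrival in UTC: 15:05 + 3:00 = 18:05 on Apr 14.
Elapsed = 18:05 − 17:00 = 1 hour 5 minutes.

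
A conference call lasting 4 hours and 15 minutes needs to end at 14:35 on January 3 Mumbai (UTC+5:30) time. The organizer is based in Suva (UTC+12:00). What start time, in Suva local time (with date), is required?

Target end time in UTC: 14:35 − 5:30 = 09:05 on Jan 3.
Subtract 4 hours and 15 minutes → start 04:50 UTC on Jan 3.
Suva is UTC+12:00: 04:50 + 12:00 = 16:50 on Jan 3.

16:50 on Jan 3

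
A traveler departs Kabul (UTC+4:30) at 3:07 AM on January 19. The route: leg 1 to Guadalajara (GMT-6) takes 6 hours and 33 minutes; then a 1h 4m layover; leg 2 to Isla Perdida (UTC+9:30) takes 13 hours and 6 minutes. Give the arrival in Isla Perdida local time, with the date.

4:50 AM on January 20

Convert departure to UTC: 3:07 AM − 4:30 = 10:37 PM UTC on Jan 18.
Add 6 hours 33 minutes leg 1 → 5:10 AM UTC (Jan 19).
Add 1 hour 4 minutes layover in Guadalajara → 6:14 AM UTC.
Add 13 hours and 6 minutes leg 2 → 7:20 PM UTC.
Isla Perdida is UTC+9:30, so local arrival = 7:20 PM + 9:30 = 4:50 AM on Jan 20.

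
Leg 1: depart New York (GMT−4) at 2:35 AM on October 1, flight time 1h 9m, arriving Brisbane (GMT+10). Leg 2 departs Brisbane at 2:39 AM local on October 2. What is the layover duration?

Convert departure to UTC: 2:35 AM + 4:00 = 6:35 AM UTC on Oct 1.
Add 1 hour 9 minutes flight time → 7:44 AM UTC.
Brisbane is UTC+10:00, so local arrival = 7:44 AM + 10:00 = 5:44 PM on Oct 1.
Layover = 2:39 AM − 5:44 PM (+1 day) = 8 hours 55 minutes.

8 hours 55 minutes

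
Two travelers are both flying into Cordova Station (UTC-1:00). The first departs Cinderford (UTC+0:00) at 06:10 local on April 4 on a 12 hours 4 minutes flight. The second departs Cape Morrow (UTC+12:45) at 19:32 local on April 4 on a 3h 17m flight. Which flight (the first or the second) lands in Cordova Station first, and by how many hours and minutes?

Flight 1 departs at 06:10 UTC (Apr 4).
+12 hours 4 minutes → arrive 18:14 UTC on Apr 4.
Flight 2 in UTC: 19:32 − 12:45 = 06:47 on Apr 4.
+3 hours and 17 minutes → arrive 10:04 UTC on Apr 4.
Flight 2 lands earlier by 8 hours 10 minutes.

the second, by 8 hours 10 minutes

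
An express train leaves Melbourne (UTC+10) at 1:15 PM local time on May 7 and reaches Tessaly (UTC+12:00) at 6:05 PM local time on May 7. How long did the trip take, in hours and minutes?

2 hours 50 minutes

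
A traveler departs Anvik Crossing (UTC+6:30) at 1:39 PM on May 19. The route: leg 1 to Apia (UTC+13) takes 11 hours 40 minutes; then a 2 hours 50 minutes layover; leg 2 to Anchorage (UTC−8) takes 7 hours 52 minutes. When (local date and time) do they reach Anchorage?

Convert departure to UTC: 1:39 PM − 6:30 = 7:09 AM UTC on May 19.
Add 11 hours and 40 minutes leg 1 → 6:49 PM UTC.
Add 2 hours and 50 minutes layover in Apia → 9:39 PM UTC.
Add 7 hours 52 minutes leg 2 → 5:31 AM UTC (May 20).
Anchorage is UTC−8:00, so local arrival = 5:31 AM − 8:00 = 9:31 PM on May 19.

9:31 PM on May 19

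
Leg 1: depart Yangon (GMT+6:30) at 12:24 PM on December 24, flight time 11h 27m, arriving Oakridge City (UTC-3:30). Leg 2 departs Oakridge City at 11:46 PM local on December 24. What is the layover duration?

Convert departure to UTC: 12:24 PM − 6:30 = 5:54 AM UTC on Dec 24.
Add 11 hours 27 minutes flight time → 5:21 PM UTC.
Oakridge City is UTC−3:30, so local arrival = 5:21 PM − 3:30 = 1:51 PM on Dec 24.
Layover = 11:46 PM − 1:51 PM = 9 hours 55 minutes.

9 hours 55 minutes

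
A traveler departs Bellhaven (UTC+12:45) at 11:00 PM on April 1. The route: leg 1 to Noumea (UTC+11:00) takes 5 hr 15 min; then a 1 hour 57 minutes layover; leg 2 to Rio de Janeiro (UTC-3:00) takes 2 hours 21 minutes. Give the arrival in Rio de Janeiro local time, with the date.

4:48 PM on Apr 1

Convert departure to UTC: 11:00 PM − 12:45 = 10:15 AM UTC on Apr 1.
Add 5 hours and 15 minutes leg 1 → 3:30 PM UTC.
Add 1 hour and 57 minutes layover in Noumea → 5:27 PM UTC.
Add 2 hours 21 minutes leg 2 → 7:48 PM UTC.
Rio de Janeiro is UTC−3:00, so local arrival = 7:48 PM − 3:00 = 4:48 PM on Apr 1.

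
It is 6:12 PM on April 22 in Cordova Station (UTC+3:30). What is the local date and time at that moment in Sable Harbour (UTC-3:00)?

In UTC: 6:12 PM − 3:30 = 2:42 PM on Apr 22.
Sable Harbour is UTC−3:00: 2:42 PM − 3:00 = 11:42 AM on Apr 22.

11:42 AM on April 22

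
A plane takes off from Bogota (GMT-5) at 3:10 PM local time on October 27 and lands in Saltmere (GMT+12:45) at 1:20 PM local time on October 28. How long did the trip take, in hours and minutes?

4 hours 25 minutes

Departure in UTC: 3:10 PM + 5:00 = 8:10 PM on Oct 27.
Arrival in UTC: 1:20 PM − 12:45 = 12:35 AM on Oct 28.
Elapsed = 12:35 AM − 8:10 PM (+1 day) = 4 hours 25 minutes.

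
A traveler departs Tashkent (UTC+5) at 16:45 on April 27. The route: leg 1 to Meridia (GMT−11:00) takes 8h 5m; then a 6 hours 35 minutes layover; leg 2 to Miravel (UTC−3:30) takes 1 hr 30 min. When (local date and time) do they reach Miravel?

00:25 on Apr 28

Convert departure to UTC: 16:45 − 5:00 = 11:45 UTC on Apr 27.
Add 8 hours and 5 minutes leg 1 → 19:50 UTC.
Add 6 hours and 35 minutes layover in Meridia → 02:25 UTC (Apr 28).
Add 1 hour 30 minutes leg 2 → 03:55 UTC.
Miravel is UTC−3:30, so local arrival = 03:55 − 3:30 = 00:25 on Apr 28.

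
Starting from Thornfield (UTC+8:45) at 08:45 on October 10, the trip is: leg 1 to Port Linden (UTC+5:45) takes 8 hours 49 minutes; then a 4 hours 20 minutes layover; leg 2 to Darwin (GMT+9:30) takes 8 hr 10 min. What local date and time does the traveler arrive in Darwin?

Convert departure to UTC: 08:45 − 8:45 = 00:00 UTC on Oct 10.
Add 8 hours 49 minutes leg 1 → 08:49 UTC.
Add 4 hours and 20 minutes layover in Port Linden → 13:09 UTC.
Add 8 hours and 10 minutes leg 2 → 21:19 UTC.
Darwin is UTC+9:30, so local arrival = 21:19 + 9:30 = 06:49 on Oct 11.

06:49 on October 11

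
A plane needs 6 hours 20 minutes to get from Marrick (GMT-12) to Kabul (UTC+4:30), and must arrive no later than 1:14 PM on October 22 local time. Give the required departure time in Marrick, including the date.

Target arrival in UTC: 1:14 PM − 4:30 = 8:44 AM on Oct 22.
Subtract 6 hours 20 minutes → departure 2:24 AM UTC on Oct 22.
Marrick is UTC−12:00: 2:24 AM − 12:00 = 2:24 PM on Oct 21.

2:24 PM on Oct 21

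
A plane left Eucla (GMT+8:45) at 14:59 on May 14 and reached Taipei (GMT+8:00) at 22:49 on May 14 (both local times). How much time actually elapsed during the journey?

8 hours 35 minutes

Taipei is 0:45 behind Eucla.
Clock-face elapsed time (ignoring zones) is 7 hours 50 minutes.
Actual elapsed = 7 hours 50 minutes + 0:45 = 8 hours 35 minutes.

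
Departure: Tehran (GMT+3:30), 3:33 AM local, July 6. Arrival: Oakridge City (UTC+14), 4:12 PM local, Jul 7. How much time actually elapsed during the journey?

26 hours 9 minutes

Departure in UTC: 3:33 AM − 3:30 = 12:03 AM on Jul 6.
Arrival in UTC: 4:12 PM − 14:00 = 2:12 AM on Jul 7.
Elapsed = 2:12 AM − 12:03 AM (+1 day) = 26 hours 9 minutes.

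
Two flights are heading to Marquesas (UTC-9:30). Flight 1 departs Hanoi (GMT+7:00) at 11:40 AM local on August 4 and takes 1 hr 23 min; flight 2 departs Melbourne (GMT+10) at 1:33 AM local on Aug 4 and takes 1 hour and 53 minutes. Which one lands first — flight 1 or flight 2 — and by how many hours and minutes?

the second, by 12 hours 37 minutes

Flight 1 in UTC: 11:40 AM − 7:00 = 4:40 AM on Aug 4.
+1 hour 23 minutes → arrive 6:03 AM UTC on Aug 4.
Flight 2 in UTC: 1:33 AM − 10:00 = 3:33 PM on Aug 3.
+1 hour and 53 minutes → arrive 5:26 PM UTC on Aug 3.
Flight 2 lands earlier by 12 hours 37 minutes.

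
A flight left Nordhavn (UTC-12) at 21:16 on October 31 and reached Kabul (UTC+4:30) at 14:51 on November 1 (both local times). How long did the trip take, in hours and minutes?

Departure in UTC: 21:16 + 12:00 = 09:16 on Nov 1.
Arrival in UTC: 14:51 − 4:30 = 10:21 on Nov 1.
Elapsed = 10:21 − 09:16 = 1 hour 5 minutes.

1 hour 5 minutes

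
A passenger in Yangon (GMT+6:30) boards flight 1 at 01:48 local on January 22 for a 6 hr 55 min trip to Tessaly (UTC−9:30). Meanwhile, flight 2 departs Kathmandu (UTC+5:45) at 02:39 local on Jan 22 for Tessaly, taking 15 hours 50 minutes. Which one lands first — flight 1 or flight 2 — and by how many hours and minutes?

the first, by 10 hours 31 minutes

Flight 1 in UTC: 01:48 − 6:30 = 19:18 on Jan 21.
+6 hours and 55 minutes → arrive 02:13 UTC on Jan 22.
Flight 2 in UTC: 02:39 − 5:45 = 20:54 on Jan 21.
+15 hours 50 minutes → arrive 12:44 UTC on Jan 22.
Flight 1 lands earlier by 10 hours 31 minutes.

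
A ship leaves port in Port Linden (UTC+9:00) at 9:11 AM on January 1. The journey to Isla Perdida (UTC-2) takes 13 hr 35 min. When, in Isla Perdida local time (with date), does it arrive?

11:46 AM on January 1

Convert departure to UTC: 9:11 AM − 9:00 = 12:11 AM UTC on Jan 1.
Add 13 hours and 35 minutes travel time → 1:46 PM UTC.
Isla Perdida is UTC−2:00, so local arrival = 1:46 PM − 2:00 = 11:46 AM on Jan 1.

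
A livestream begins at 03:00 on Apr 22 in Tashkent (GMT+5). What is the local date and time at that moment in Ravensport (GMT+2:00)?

In UTC: 03:00 − 5:00 = 22:00 on Apr 21.
Ravensport is UTC+2:00: 22:00 + 2:00 = 00:00 on Apr 22.

00:00 on April 22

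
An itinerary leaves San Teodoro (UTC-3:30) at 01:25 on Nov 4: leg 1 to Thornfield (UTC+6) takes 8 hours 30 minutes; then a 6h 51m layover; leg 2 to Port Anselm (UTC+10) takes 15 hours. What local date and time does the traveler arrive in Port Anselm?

21:16 on November 5

Convert departure to UTC: 01:25 + 3:30 = 04:55 UTC on Nov 4.
Add 8 hours 30 minutes leg 1 → 13:25 UTC.
Add 6 hours and 51 minutes layover in Thornfield → 20:16 UTC.
Add 15 hours leg 2 → 11:16 UTC (Nov 5).
Port Anselm is UTC+10:00, so local arrival = 11:16 + 10:00 = 21:16 on Nov 5.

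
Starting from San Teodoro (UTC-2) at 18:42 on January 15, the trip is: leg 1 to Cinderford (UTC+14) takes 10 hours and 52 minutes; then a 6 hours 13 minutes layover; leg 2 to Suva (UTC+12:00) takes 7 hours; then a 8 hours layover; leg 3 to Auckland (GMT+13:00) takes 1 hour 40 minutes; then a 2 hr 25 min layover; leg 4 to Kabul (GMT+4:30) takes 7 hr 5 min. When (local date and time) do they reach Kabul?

20:27 on Jan 17

Convert departure to UTC: 18:42 + 2:00 = 20:42 UTC on Jan 15.
Add 10 hours 52 minutes leg 1 → 07:34 UTC (Jan 16).
Add 6 hours and 13 minutes layover in Cinderford → 13:47 UTC.
Add 7 hours leg 2 → 20:47 UTC.
Add 8 hours layover in Suva → 04:47 UTC (Jan 17).
Add 1 hour 40 minutes leg 3 → 06:27 UTC.
Add 2 hours 25 minutes layover in Auckland → 08:52 UTC.
Add 7 hours and 5 minutes leg 4 → 15:57 UTC.
Kabul is UTC+4:30, so local arrival = 15:57 + 4:30 = 20:27 on Jan 17.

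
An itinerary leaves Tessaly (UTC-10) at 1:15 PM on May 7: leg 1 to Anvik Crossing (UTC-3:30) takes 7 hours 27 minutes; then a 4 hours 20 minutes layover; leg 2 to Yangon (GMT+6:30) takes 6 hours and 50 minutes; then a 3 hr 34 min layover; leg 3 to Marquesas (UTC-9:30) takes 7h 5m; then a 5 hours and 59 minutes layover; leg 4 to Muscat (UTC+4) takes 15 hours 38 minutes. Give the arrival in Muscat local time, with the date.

6:08 AM on May 10

Convert departure to UTC: 1:15 PM + 10:00 = 11:15 PM UTC on May 7.
Add 7 hours and 27 minutes leg 1 → 6:42 AM UTC (May 8).
Add 4 hours and 20 minutes layover in Anvik Crossing → 11:02 AM UTC.
Add 6 hours and 50 minutes leg 2 → 5:52 PM UTC.
Add 3 hours 34 minutes layover in Yangon → 9:26 PM UTC.
Add 7 hours 5 minutes leg 3 → 4:31 AM UTC (May 9).
Add 5 hours 59 minutes layover in Marquesas → 10:30 AM UTC.
Add 15 hours and 38 minutes leg 4 → 2:08 AM UTC (May 10).
Muscat is UTC+4:00, so local arrival = 2:08 AM + 4:00 = 6:08 AM on May 10.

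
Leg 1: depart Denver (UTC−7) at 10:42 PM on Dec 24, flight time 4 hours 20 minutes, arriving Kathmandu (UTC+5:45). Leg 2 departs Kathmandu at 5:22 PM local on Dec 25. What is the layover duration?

Convert departure to UTC: 10:42 PM + 7:00 = 5:42 AM UTC on Dec 25.
Add 4 hours and 20 minutes flight time → 10:02 AM UTC.
Kathmandu is UTC+5:45, so local arrival = 10:02 AM + 5:45 = 3:47 PM on Dec 25.
Layover = 5:22 PM − 3:47 PM = 1 hour 35 minutes.

1 hour 35 minutes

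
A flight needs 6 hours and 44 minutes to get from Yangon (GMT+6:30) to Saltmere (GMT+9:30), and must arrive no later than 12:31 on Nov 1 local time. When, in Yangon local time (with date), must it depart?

Target arrival in UTC: 12:31 − 9:30 = 03:01 on Nov 1.
Subtract 6 hours and 44 minutes → departure 20:17 UTC on Oct 31.
Yangon is UTC+6:30: 20:17 + 6:30 = 02:47 on Nov 1.

02:47 on November 1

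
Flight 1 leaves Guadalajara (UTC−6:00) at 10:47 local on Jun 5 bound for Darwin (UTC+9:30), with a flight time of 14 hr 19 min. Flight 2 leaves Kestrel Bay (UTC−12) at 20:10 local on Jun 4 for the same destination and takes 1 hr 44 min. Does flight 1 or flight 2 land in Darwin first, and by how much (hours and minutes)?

Flight 1 in UTC: 10:47 + 6:00 = 16:47 on Jun 5.
+14 hours 19 minutes → arrive 07:06 UTC on Jun 6.
Flight 2 in UTC: 20:10 + 12:00 = 08:10 on Jun 5.
+1 hour and 44 minutes → arrive 09:54 UTC on Jun 5.
Flight 2 lands earlier by 21 hours 12 minutes.

the second, by 21 hours 12 minutes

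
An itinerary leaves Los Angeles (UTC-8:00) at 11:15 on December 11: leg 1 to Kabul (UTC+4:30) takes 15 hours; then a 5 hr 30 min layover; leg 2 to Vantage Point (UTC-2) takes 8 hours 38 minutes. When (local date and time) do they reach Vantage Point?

Convert departure to UTC: 11:15 + 8:00 = 19:15 UTC on Dec 11.
Add 15 hours leg 1 → 10:15 UTC (Dec 12).
Add 5 hours 30 minutes layover in Kabul → 15:45 UTC.
Add 8 hours and 38 minutes leg 2 → 00:23 UTC (Dec 13).
Vantage Point is UTC−2:00, so local arrival = 00:23 − 2:00 = 22:23 on Dec 12.

22:23 on December 12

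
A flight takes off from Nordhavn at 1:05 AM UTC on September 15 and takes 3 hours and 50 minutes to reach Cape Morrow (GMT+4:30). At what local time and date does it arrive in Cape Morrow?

9:25 AM on Sep 15

Departure is given in UTC: 1:05 AM on Sep 15.
Add 3 hours 50 minutes → 4:55 AM UTC.
Cape Morrow is UTC+4:30: 4:55 AM + 4:30 = 9:25 AM on Sep 15.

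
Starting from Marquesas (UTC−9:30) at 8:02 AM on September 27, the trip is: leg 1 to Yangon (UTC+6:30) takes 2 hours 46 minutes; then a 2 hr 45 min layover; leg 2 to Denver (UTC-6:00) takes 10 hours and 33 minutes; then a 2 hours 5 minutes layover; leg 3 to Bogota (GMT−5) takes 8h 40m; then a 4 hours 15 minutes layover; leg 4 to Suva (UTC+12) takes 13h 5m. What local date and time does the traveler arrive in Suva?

1:41 AM on September 30

Convert departure to UTC: 8:02 AM + 9:30 = 5:32 PM UTC on Sep 27.
Add 2 hours and 46 minutes leg 1 → 8:18 PM UTC.
Add 2 hours 45 minutes layover in Yangon → 11:03 PM UTC.
Add 10 hours 33 minutes leg 2 → 9:36 AM UTC (Sep 28).
Add 2 hours 5 minutes layover in Denver → 11:41 AM UTC.
Add 8 hours 40 minutes leg 3 → 8:21 PM UTC.
Add 4 hours and 15 minutes layover in Bogota → 12:36 AM UTC (Sep 29).
Add 13 hours and 5 minutes leg 4 → 1:41 PM UTC.
Suva is UTC+12:00, so local arrival = 1:41 PM + 12:00 = 1:41 AM on Sep 30.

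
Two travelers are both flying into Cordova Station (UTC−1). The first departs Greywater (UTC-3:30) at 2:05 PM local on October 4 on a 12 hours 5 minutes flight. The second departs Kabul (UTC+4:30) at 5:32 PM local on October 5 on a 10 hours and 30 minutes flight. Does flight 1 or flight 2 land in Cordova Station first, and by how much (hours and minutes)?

Flight 1 in UTC: 2:05 PM + 3:30 = 5:35 PM on Oct 4.
+12 hours 5 minutes → arrive 5:40 AM UTC on Oct 5.
Flight 2 in UTC: 5:32 PM − 4:30 = 1:02 PM on Oct 5.
+10 hours 30 minutes → arrive 11:32 PM UTC on Oct 5.
Flight 1 lands earlier by 17 hours 52 minutes.

the first, by 17 hours 52 minutes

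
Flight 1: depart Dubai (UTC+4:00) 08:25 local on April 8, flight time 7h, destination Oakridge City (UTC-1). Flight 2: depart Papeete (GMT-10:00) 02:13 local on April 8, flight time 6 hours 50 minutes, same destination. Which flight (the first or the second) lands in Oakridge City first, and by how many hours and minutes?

Flight 1 in UTC: 08:25 − 4:00 = 04:25 on Apr 8.
+7 hours → arrive 11:25 UTC on Apr 8.
Flight 2 in UTC: 02:13 + 10:00 = 12:13 on Apr 8.
+6 hours 50 minutes → arrive 19:03 UTC on Apr 8.
Flight 1 lands earlier by 7 hours 38 minutes.

the first, by 7 hours 38 minutes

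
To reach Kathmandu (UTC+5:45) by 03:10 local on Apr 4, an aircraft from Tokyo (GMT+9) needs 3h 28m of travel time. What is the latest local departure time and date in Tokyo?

Target arrival in UTC: 03:10 − 5:45 = 21:25 on Apr 3.
Subtract 3 hours 28 minutes → departure 17:57 UTC on Apr 3.
Tokyo is UTC+9:00: 17:57 + 9:00 = 02:57 on Apr 4.

02:57 on April 4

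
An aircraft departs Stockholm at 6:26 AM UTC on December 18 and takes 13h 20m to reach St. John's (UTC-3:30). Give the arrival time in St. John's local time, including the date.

4:16 PM on Dec 18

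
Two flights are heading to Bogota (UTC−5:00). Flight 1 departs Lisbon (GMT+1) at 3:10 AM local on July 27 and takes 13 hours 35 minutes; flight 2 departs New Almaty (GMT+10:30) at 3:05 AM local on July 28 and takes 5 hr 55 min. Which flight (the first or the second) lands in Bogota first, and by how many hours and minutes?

Flight 1 in UTC: 3:10 AM − 1:00 = 2:10 AM on Jul 27.
+13 hours and 35 minutes → arrive 3:45 PM UTC on Jul 27.
Flight 2 in UTC: 3:05 AM − 10:30 = 4:35 PM on Jul 27.
+5 hours 55 minutes → arrive 10:30 PM UTC on Jul 27.
Flight 1 lands earlier by 6 hours 45 minutes.

the first, by 6 hours 45 minutes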